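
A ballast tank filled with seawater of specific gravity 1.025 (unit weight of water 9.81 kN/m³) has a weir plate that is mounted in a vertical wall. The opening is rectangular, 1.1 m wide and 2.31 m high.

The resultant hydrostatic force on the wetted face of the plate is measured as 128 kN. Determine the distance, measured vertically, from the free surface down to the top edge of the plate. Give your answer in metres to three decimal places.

γ = 1.025 × 9.81 = 10.05525 kN/m³.
A = 1.1 × 2.31 = 2.541 m².
From F = γ·h_c·A, the centroid depth is h_c = 128/(10.05525 × 2.541) = 5.00971 m.
The centroid lies 2.31/2 = 1.155 m below the top edge, so the top edge sits at h_top = 5.00971 − 1.155 = 3.85471 m below the surface.

d_top ≈ 3.855 m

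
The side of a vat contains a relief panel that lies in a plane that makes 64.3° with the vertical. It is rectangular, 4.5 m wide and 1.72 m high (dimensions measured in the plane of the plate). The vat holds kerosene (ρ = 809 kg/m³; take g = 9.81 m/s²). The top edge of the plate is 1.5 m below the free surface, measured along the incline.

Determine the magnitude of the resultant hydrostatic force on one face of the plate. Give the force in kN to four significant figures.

γ = ρg = 809 × 9.81 / 1000 = 7.93629 kN/m³.
The plate makes 64.3° with the vertical, i.e. θ = 90° − 64.3° = 25.7° to the horizontal. Measuring y along the incline from the free-surface line, vertical depth h = y·sinθ with sinθ = 0.433659.
The centroid lies 1.72/2 = 0.86 m below the top edge, so y_c = 1.5 + 0.86 = 2.36 m and h_c = 2.36 × 0.433659 = 1.02344 m.
A = 4.5 × 1.72 = 7.74 m².
Resultant F = γ·h_c·A = 7.93629 × 1.02344 × 7.74 = 62.8667 kN.

F ≈ 62.87 kN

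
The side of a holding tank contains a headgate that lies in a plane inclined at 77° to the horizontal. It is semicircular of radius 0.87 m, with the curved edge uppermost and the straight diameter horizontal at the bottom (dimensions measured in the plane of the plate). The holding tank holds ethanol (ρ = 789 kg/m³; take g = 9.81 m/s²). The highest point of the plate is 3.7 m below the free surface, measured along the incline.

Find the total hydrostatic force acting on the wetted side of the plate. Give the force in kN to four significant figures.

γ = ρg = 789 × 9.81 / 1000 = 7.74009 kN/m³.
Let θ = 77° be the plate's angle to the horizontal; measure y along the incline from where the plane meets the free surface. Vertical depth h = y·sinθ with sinθ = 0.974370.
The centroid lies 4r/(3π) = 0.369239 m above the diameter, so r − 4r/(3π) = 0.87 − 0.369239 = 0.500761 m below the topmost point, so y_c = 3.7 + 0.500761 = 4.20076 m and h_c = 4.20076 × 0.974370 = 4.09309 m.
A = πr²/2 = π × 0.87²/2 = 1.18894 m².
Resultant F = γ·h_c·A = 7.74009 × 4.09309 × 1.18894 = 37.6667 kN.

F ≈ 37.67 kN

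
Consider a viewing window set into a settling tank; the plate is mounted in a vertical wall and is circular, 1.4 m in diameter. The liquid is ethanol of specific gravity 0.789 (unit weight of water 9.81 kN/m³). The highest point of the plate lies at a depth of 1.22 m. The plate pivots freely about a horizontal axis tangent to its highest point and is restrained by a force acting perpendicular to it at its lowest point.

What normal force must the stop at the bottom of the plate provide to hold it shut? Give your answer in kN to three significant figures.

P ≈ 12.5 kN

γ = 0.789 × 9.81 = 7.74009 kN/m³.
The centroid is at the centre, 0.7 m below the top of the plate, so the centroid depth is h_c = 1.22 + 0.7 = 1.92 m.
A = π(0.7)² = 1.53938 m².
Resultant F = γ·h_c·A = 7.74009 × 1.92 × 1.53938 = 22.8767 kN.
I_c = πr⁴/4 = π × 0.7⁴/4 = 0.188574 m⁴.
Centre of pressure: y_p = y_c + I_c/(y_c·A) = 1.92 + 0.188574/(1.92 × 1.53938) = 1.92 + 0.0638021 = 1.9838 m along the plane.
The resultant acts 0.7 + 0.0638021 = 0.763802 m (along the plate) below the hinge at the top edge, so the moment about the hinge is M = F × 0.763802 = 22.8767 × 0.763802 = 17.4733 kN·m.
A normal force at the bottom, 1.4 m from the hinge, must supply this moment: P = 17.4733/1.4 = 12.4809 kN.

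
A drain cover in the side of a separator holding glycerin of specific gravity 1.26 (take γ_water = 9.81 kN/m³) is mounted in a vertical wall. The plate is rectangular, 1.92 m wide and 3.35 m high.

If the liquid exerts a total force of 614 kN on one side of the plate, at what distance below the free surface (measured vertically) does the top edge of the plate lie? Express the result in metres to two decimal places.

γ = 1.26 × 9.81 = 12.3606 kN/m³.
A = 1.92 × 3.35 = 6.432 m².
From F = γ·h_c·A, the centroid depth is h_c = 614/(12.3606 × 6.432) = 7.72294 m.
The centroid lies 3.35/2 = 1.675 m below the top edge, so the top edge sits at h_top = 7.72294 − 1.675 = 6.04794 m below the surface.

d_top ≈ 6.05 m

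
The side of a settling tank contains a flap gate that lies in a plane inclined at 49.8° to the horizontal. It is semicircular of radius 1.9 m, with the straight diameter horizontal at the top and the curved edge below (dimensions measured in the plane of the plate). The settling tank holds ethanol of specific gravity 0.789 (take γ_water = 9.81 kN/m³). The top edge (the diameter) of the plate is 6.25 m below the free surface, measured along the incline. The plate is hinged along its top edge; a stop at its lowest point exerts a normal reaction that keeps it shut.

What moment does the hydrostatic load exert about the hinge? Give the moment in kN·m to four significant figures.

M ≈ 199.2 kN·m

γ = 0.789 × 9.81 = 7.74009 kN/m³.
Let θ = 49.8° be the plate's angle to the horizontal; measure y along the incline from where the plane meets the free surface. Vertical depth h = y·sinθ with sinθ = 0.763796.
The centroid of a semicircle lies 4r/(3π) = 0.806385 m from the diameter, here below the top edge, so y_c = 6.25 + 0.806385 = 7.05638 m and h_c = 7.05638 × 0.763796 = 5.38963 m.
A = πr²/2 = π × 1.9²/2 = 5.67057 m².
Resultant F = γ·h_c·A = 7.74009 × 5.38963 × 5.67057 = 236.555 kN.
I_c = (π/8 − 8/(9π))·r⁴ = 0.109757 × 1.9⁴ = 1.43036 m⁴.
Centre of pressure: y_p = y_c + I_c/(y_c·A) = 7.05638 + 1.43036/(7.05638 × 5.67057) = 7.05638 + 0.0357468 = 7.09213 m along the plane.
The resultant acts 0.806385 + 0.0357468 = 0.842132 m (along the plate) below the hinge at the top edge, so the moment about the hinge is M = F × 0.842132 = 236.555 × 0.842132 = 199.211 kN·m.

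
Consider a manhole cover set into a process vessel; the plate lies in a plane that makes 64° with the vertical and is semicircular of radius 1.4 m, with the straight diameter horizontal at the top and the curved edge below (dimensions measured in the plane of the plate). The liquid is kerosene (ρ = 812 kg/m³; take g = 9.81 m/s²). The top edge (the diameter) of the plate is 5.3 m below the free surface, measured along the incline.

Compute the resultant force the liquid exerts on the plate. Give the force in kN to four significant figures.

F ≈ 63.37 kN

γ = ρg = 812 × 9.81 / 1000 = 7.96572 kN/m³.
The plate makes 64° with the vertical, i.e. θ = 90° − 64° = 26° to the horizontal. Measuring y along the incline from the free-surface line, vertical depth h = y·sinθ with sinθ = 0.438371.
The centroid of a semicircle lies 4r/(3π) = 0.594178 m from the diameter, here below the top edge, so y_c = 5.3 + 0.594178 = 5.89418 m and h_c = 5.89418 × 0.438371 = 2.58384 m.
A = πr²/2 = π × 1.4²/2 = 3.07876 m².
Resultant F = γ·h_c·A = 7.96572 × 2.58384 × 3.07876 = 63.3675 kN.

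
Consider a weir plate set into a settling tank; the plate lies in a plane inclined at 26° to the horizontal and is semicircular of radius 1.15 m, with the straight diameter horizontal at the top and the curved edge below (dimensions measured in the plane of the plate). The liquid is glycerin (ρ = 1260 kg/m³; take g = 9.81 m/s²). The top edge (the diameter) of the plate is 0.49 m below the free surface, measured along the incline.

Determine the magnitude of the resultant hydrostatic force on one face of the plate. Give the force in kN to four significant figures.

F ≈ 11.01 kN

γ = ρg = 1260 × 9.81 / 1000 = 12.3606 kN/m³.
Let θ = 26° be the plate's angle to the horizontal; measure y along the incline from where the plane meets the free surface. Vertical depth h = y·sinθ with sinθ = 0.438371.
The centroid of a semicircle lies 4r/(3π) = 0.488075 m from the diameter, here below the top edge, so y_c = 0.49 + 0.488075 = 0.978075 m and h_c = 0.978075 × 0.438371 = 0.42876 m.
A = πr²/2 = π × 1.15²/2 = 2.07738 m².
Resultant F = γ·h_c·A = 12.3606 × 0.42876 × 2.07738 = 11.0096 kN.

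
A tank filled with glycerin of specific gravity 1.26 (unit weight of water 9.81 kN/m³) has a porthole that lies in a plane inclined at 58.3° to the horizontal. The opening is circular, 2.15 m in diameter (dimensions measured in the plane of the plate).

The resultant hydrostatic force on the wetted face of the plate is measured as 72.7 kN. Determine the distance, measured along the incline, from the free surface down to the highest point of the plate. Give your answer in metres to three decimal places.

γ = 1.26 × 9.81 = 12.3606 kN/m³.
A = π(1.075)² = 3.6305 m².
From F = γ·h_c·A, the centroid depth is h_c = 72.7/(12.3606 × 3.6305) = 1.62005 m.
Let θ = 58.3° be the plate's angle to the horizontal; measure y along the incline from where the plane meets the free surface. Vertical depth h = y·sinθ with sinθ = 0.850811.
Along the incline, y_c = h_c/sinθ = 1.62005/0.850811 = 1.90412 m.
The centroid is at the centre, 1.075 m below the top of the plate, so the highest point sits at y_top = 1.90412 − 1.075 = 0.82912 m along the incline.

y_top ≈ 0.829 m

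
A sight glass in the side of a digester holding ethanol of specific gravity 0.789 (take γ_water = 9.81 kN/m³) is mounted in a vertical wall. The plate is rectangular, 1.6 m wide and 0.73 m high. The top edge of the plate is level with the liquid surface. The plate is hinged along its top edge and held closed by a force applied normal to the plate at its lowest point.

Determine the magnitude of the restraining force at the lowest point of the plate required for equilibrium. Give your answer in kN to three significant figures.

γ = 0.789 × 9.81 = 7.74009 kN/m³.
The centroid lies 0.73/2 = 0.365 m below the top edge, so the centroid depth is h_c = 0.365 m.
A = 1.6 × 0.73 = 1.168 m².
Resultant F = γ·h_c·A = 7.74009 × 0.365 × 1.168 = 3.29976 kN.
I_c = b·h³/12 = 1.6 × 0.73³/12 = 0.0518689 m⁴.
Centre of pressure: y_p = y_c + I_c/(y_c·A) = 0.365 + 0.0518689/(0.365 × 1.168) = 0.365 + 0.121667 = 0.486667 m along the plane.
The resultant acts 0.365 + 0.121667 = 0.486667 m (along the plate) below the hinge at the top edge, so the moment about the hinge is M = F × 0.486667 = 3.29976 × 0.486667 = 1.60588 kN·m.
A normal force at the bottom, 0.73 m from the hinge, must supply this moment: P = 1.60588/0.73 = 2.19984 kN.

P ≈ 2.20 kN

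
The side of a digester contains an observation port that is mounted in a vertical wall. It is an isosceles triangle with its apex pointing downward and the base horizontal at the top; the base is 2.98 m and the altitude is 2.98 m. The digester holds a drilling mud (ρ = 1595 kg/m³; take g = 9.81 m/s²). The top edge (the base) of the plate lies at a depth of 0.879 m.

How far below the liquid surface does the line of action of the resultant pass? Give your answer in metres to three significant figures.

h_p = 2.14 m

γ = ρg = 1595 × 9.81 / 1000 = 15.64695 kN/m³.
With the apex down, the centroid sits h/3 = 2.98/3 = 0.993333 m below the base (the top edge), so the centroid depth is h_c = 0.879 + 0.993333 = 1.87233 m.
A = ½ × 2.98 × 2.98 = 4.4402 m².
Resultant F = γ·h_c·A = 15.64695 × 1.87233 × 4.4402 = 130.081 kN.
I_c = b·h³/36 = 2.98 × 2.98³/36 = 2.1906 m⁴.
Centre of pressure: y_p = y_c + I_c/(y_c·A) = 1.87233 + 2.1906/(1.87233 × 4.4402) = 1.87233 + 0.263499 = 2.13583 m along the plane.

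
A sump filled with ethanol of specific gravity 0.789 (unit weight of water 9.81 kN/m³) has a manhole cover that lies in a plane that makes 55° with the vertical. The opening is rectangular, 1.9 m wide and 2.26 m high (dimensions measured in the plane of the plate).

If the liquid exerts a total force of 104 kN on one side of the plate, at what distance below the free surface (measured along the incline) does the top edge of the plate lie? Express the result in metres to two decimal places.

γ = 0.789 × 9.81 = 7.74009 kN/m³.
A = 1.9 × 2.26 = 4.294 m².
From F = γ·h_c·A, the centroid depth is h_c = 104/(7.74009 × 4.294) = 3.12914 m.
The plate makes 55° with the vertical, i.e. θ = 90° − 55° = 35° to the horizontal. Measuring y along the incline from the free-surface line, vertical depth h = y·sinθ with sinθ = 0.573576.
Along the incline, y_c = h_c/sinθ = 3.12914/0.573576 = 5.45549 m.
The centroid lies 2.26/2 = 1.13 m below the top edge, so the top edge sits at y_top = 5.45549 − 1.13 = 4.32549 m along the incline.

y_top ≈ 4.33 m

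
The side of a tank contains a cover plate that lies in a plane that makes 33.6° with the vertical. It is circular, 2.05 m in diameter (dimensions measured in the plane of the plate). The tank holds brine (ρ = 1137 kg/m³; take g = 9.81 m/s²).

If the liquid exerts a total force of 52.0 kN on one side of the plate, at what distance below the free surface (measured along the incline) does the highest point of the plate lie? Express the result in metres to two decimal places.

y_top ≈ 0.67 m

γ = ρg = 1137 × 9.81 / 1000 = 11.15397 kN/m³.
A = π(1.025)² = 3.30064 m².
From F = γ·h_c·A, the centroid depth is h_c = 52.0/(11.15397 × 3.30064) = 1.41246 m.
The plate makes 33.6° with the vertical, i.e. θ = 90° − 33.6° = 56.4° to the horizontal. Measuring y along the incline from the free-surface line, vertical depth h = y·sinθ with sinθ = 0.832921.
Along the incline, y_c = h_c/sinθ = 1.41246/0.832921 = 1.69579 m.
The centroid is at the centre, 1.025 m below the top of the plate, so the highest point sits at y_top = 1.69579 − 1.025 = 0.67079 m along the incline.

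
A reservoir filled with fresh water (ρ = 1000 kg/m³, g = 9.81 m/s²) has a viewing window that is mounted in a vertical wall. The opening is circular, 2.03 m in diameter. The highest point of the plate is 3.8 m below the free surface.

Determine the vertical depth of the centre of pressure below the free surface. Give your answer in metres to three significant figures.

γ = ρg = 1000 × 9.81 = 9810 N/m³ = 9.81 kN/m³.
The centroid is at the centre, 1.015 m below the top of the plate, so the centroid depth is h_c = 3.8 + 1.015 = 4.815 m.
A = π(1.015)² = 3.23655 m².
Resultant F = γ·h_c·A = 9.81 × 4.815 × 3.23655 = 152.879 kN.
I_c = πr⁴/4 = π × 1.015⁴/4 = 0.833593 m⁴.
Centre of pressure: y_p = y_c + I_c/(y_c·A) = 4.815 + 0.833593/(4.815 × 3.23655) = 4.815 + 0.0534904 = 4.86849 m along the plane.

h_p = 4.87 m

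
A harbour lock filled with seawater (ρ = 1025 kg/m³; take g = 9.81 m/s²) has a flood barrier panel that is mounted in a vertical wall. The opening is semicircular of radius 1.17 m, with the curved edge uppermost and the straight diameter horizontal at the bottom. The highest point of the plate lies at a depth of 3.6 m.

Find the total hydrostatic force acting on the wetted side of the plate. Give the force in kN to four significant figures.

F ≈ 92.40 kN

γ = ρg = 1025 × 9.81 / 1000 = 10.05525 kN/m³.
The centroid lies 4r/(3π) = 0.496563 m above the diameter, so r − 4r/(3π) = 1.17 − 0.496563 = 0.673437 m below the topmost point, so the centroid depth is h_c = 3.6 + 0.673437 = 4.27344 m.
A = πr²/2 = π × 1.17²/2 = 2.15026 m².
Resultant F = γ·h_c·A = 10.05525 × 4.27344 × 2.15026 = 92.3978 kN.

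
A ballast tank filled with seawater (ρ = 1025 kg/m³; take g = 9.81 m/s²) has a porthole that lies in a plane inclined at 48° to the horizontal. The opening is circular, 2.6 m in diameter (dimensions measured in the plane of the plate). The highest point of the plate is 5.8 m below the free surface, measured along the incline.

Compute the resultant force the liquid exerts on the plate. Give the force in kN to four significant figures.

F ≈ 281.7 kN

γ = ρg = 1025 × 9.81 / 1000 = 10.05525 kN/m³.
Let θ = 48° be the plate's angle to the horizontal; measure y along the incline from where the plane meets the free surface. Vertical depth h = y·sinθ with sinθ = 0.743145.
The centroid is at the centre, 1.3 m below the top of the plate, so y_c = 5.8 + 1.3 = 7.1 m and h_c = 7.1 × 0.743145 = 5.27633 m.
A = π(1.3)² = 5.30929 m².
Resultant F = γ·h_c·A = 10.05525 × 5.27633 × 5.30929 = 281.683 kN.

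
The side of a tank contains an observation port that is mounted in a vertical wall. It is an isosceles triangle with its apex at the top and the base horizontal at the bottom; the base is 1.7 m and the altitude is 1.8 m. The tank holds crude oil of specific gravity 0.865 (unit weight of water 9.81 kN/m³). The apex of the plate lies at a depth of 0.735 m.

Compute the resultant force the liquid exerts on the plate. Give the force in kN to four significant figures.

γ = 0.865 × 9.81 = 8.48565 kN/m³.
With the apex up, the centroid sits 2h/3 = 2 × 1.8/3 = 1.2 m below the apex, so the centroid depth is h_c = 0.735 + 1.2 = 1.935 m.
A = ½ × 1.7 × 1.8 = 1.53 m².
Resultant F = γ·h_c·A = 8.48565 × 1.935 × 1.53 = 25.1222 kN.

F ≈ 25.12 kN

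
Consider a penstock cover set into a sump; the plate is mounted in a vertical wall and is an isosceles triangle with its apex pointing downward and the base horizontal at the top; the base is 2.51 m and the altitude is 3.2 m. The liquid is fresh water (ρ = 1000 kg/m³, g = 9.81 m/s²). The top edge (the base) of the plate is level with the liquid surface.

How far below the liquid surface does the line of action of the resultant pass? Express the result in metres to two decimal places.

γ = ρg = 1000 × 9.81 = 9810 N/m³ = 9.81 kN/m³.
With the apex down, the centroid sits h/3 = 3.2/3 = 1.06667 m below the base (the top edge), so the centroid depth is h_c = 1.06667 m.
A = ½ × 2.51 × 3.2 = 4.016 m².
Resultant F = γ·h_c·A = 9.81 × 1.06667 × 4.016 = 42.0236 kN.
I_c = b·h³/36 = 2.51 × 3.2³/36 = 2.28466 m⁴.
Centre of pressure: y_p = y_c + I_c/(y_c·A) = 1.06667 + 2.28466/(1.06667 × 4.016) = 1.06667 + 0.533332 = 1.6 m along the plane.

h_p = 1.60 m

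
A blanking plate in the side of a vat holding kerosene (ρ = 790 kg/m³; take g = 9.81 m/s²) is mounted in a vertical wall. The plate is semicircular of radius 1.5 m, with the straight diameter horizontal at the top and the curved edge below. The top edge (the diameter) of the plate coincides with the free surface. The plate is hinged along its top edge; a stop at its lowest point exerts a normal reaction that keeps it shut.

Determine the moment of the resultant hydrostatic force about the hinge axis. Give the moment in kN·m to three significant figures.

M ≈ 15.4 kN·m

γ = ρg = 790 × 9.81 / 1000 = 7.7499 kN/m³.
The centroid of a semicircle lies 4r/(3π) = 0.63662 m from the diameter, here below the top edge, so the centroid depth is h_c = 0.63662 m.
A = πr²/2 = π × 1.5²/2 = 3.53429 m².
Resultant F = γ·h_c·A = 7.7499 × 0.63662 × 3.53429 = 17.4373 kN.
I_c = (π/8 − 8/(9π))·r⁴ = 0.109757 × 1.5⁴ = 0.555645 m⁴.
Centre of pressure: y_p = y_c + I_c/(y_c·A) = 0.63662 + 0.555645/(0.63662 × 3.53429) = 0.63662 + 0.246953 = 0.883573 m along the plane.
The resultant acts 0.63662 + 0.246953 = 0.883573 m (along the plate) below the hinge at the top edge, so the moment about the hinge is M = F × 0.883573 = 17.4373 × 0.883573 = 15.4071 kN·m.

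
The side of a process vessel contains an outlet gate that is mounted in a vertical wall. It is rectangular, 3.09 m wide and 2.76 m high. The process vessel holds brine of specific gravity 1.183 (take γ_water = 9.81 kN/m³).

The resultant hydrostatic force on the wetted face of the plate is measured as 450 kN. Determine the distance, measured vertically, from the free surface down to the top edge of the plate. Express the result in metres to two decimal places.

γ = 1.183 × 9.81 = 11.60523 kN/m³.
A = 3.09 × 2.76 = 8.5284 m².
From F = γ·h_c·A, the centroid depth is h_c = 450/(11.60523 × 8.5284) = 4.54665 m.
The centroid lies 2.76/2 = 1.38 m below the top edge, so the top edge sits at h_top = 4.54665 − 1.38 = 3.16665 m below the surface.

d_top ≈ 3.17 m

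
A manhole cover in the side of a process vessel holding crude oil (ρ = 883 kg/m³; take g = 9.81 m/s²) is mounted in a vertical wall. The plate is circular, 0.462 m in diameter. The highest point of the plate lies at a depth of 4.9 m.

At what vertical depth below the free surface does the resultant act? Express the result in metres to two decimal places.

h_p = 5.13 m

γ = ρg = 883 × 9.81 / 1000 = 8.66223 kN/m³.
The centroid is at the centre, 0.231 m below the top of the plate, so the centroid depth is h_c = 4.9 + 0.231 = 5.131 m.
A = π(0.231)² = 0.167639 m².
Resultant F = γ·h_c·A = 8.66223 × 5.131 × 0.167639 = 7.45087 kN.
I_c = πr⁴/4 = π × 0.231⁴/4 = 0.00223634 m⁴.
Centre of pressure: y_p = y_c + I_c/(y_c·A) = 5.131 + 0.00223634/(5.131 × 0.167639) = 5.131 + 0.00259992 = 5.1336 m along the plane.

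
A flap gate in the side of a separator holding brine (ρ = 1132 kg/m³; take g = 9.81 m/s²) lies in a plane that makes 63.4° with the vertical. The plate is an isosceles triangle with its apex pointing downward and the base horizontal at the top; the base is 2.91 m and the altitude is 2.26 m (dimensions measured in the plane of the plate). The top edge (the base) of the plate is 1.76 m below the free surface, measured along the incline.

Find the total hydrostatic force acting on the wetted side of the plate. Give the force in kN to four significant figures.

γ = ρg = 1132 × 9.81 / 1000 = 11.10492 kN/m³.
The plate makes 63.4° with the vertical, i.e. θ = 90° − 63.4° = 26.6° to the horizontal. Measuring y along the incline from the free-surface line, vertical depth h = y·sinθ with sinθ = 0.447759.
With the apex down, the centroid sits h/3 = 2.26/3 = 0.753333 m below the base (the top edge), so y_c = 1.76 + 0.753333 = 2.51333 m and h_c = 2.51333 × 0.447759 = 1.12537 m.
A = ½ × 2.91 × 2.26 = 3.2883 m².
Resultant F = γ·h_c·A = 11.10492 × 1.12537 × 3.2883 = 41.0944 kN.

F ≈ 41.09 kN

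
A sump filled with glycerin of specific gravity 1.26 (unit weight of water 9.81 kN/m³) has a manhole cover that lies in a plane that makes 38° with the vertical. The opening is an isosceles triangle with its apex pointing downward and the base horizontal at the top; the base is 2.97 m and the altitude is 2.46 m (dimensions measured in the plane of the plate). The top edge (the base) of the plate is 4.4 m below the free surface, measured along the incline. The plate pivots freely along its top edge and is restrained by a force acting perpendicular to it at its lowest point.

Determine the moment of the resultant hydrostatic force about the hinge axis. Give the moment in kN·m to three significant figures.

γ = 1.26 × 9.81 = 12.3606 kN/m³.
The plate makes 38° with the vertical, i.e. θ = 90° − 38° = 52° to the horizontal. Measuring y along the incline from the free-surface line, vertical depth h = y·sinθ with sinθ = 0.788011.
With the apex down, the centroid sits h/3 = 2.46/3 = 0.82 m below the base (the top edge), so y_c = 4.4 + 0.82 = 5.22 m and h_c = 5.22 × 0.788011 = 4.11342 m.
A = ½ × 2.97 × 2.46 = 3.6531 m².
Resultant F = γ·h_c·A = 12.3606 × 4.11342 × 3.6531 = 185.739 kN.
I_c = b·h³/36 = 2.97 × 2.46³/36 = 1.22817 m⁴.
Centre of pressure: y_p = y_c + I_c/(y_c·A) = 5.22 + 1.22817/(5.22 × 3.6531) = 5.22 + 0.064406 = 5.28441 m along the plane.
The resultant acts 0.82 + 0.064406 = 0.884406 m (along the plate) below the hinge at the top edge, so the moment about the hinge is M = F × 0.884406 = 185.739 × 0.884406 = 164.269 kN·m.

M ≈ 164 kN·m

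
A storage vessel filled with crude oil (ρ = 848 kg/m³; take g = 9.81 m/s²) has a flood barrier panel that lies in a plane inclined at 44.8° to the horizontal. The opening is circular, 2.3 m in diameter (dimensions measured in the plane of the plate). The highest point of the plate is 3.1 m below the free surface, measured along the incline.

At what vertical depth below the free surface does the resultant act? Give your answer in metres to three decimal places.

h_p = 3.050 m

γ = ρg = 848 × 9.81 / 1000 = 8.31888 kN/m³.
Let θ = 44.8° be the plate's angle to the horizontal; measure y along the incline from where the plane meets the free surface. Vertical depth h = y·sinθ with sinθ = 0.704634.
The centroid is at the centre, 1.15 m below the top of the plate, so y_c = 3.1 + 1.15 = 4.25 m and h_c = 4.25 × 0.704634 = 2.99469 m.
A = π(1.15)² = 4.15476 m².
Resultant F = γ·h_c·A = 8.31888 × 2.99469 × 4.15476 = 103.505 kN.
I_c = πr⁴/4 = π × 1.15⁴/4 = 1.37367 m⁴.
Centre of pressure: y_p = y_c + I_c/(y_c·A) = 4.25 + 1.37367/(4.25 × 4.15476) = 4.25 + 0.0777943 = 4.32779 m along the plane.
Vertically, h_p = y_p·sinθ = 4.32779 × 0.704634 = 3.04951 m.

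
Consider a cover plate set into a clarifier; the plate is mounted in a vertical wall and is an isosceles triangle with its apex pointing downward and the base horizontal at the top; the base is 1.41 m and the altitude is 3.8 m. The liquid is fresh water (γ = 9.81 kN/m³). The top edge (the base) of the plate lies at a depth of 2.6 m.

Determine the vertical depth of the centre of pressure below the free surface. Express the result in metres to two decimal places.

γ = 9.81 kN/m³.
With the apex down, the centroid sits h/3 = 3.8/3 = 1.26667 m below the base (the top edge), so the centroid depth is h_c = 2.6 + 1.26667 = 3.86667 m.
A = ½ × 1.41 × 3.8 = 2.679 m².
Resultant F = γ·h_c·A = 9.81 × 3.86667 × 2.679 = 101.62 kN.
I_c = b·h³/36 = 1.41 × 3.8³/36 = 2.14915 m⁴.
Centre of pressure: y_p = y_c + I_c/(y_c·A) = 3.86667 + 2.14915/(3.86667 × 2.679) = 3.86667 + 0.207471 = 4.07414 m along the plane.

h_p = 4.07 m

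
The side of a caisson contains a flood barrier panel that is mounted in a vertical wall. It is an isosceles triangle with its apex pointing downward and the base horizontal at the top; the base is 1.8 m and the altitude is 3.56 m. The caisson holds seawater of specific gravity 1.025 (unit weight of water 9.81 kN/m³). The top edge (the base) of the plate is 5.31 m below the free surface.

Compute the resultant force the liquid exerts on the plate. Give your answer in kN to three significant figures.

F ≈ 209 kN

γ = 1.025 × 9.81 = 10.05525 kN/m³.
With the apex down, the centroid sits h/3 = 3.56/3 = 1.18667 m below the base (the top edge), so the centroid depth is h_c = 5.31 + 1.18667 = 6.49667 m.
A = ½ × 1.8 × 3.56 = 3.204 m².
Resultant F = γ·h_c·A = 10.05525 × 6.49667 × 3.204 = 209.303 kN.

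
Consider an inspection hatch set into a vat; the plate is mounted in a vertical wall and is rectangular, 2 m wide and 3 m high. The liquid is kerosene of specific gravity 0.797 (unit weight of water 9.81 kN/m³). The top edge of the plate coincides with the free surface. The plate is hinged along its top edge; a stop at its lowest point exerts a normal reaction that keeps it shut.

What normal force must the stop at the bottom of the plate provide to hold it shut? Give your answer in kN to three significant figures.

P ≈ 46.9 kN

γ = 0.797 × 9.81 = 7.81857 kN/m³.
The centroid lies 3/2 = 1.5 m below the top edge, so the centroid depth is h_c = 1.5 m.
A = 2 × 3 = 6 m².
Resultant F = γ·h_c·A = 7.81857 × 1.5 × 6 = 70.3671 kN.
I_c = b·h³/12 = 2 × 3³/12 = 4.5 m⁴.
Centre of pressure: y_p = y_c + I_c/(y_c·A) = 1.5 + 4.5/(1.5 × 6) = 1.5 + 0.5 = 2 m along the plane.
The resultant acts 1.5 + 0.5 = 2 m (along the plate) below the hinge at the top edge, so the moment about the hinge is M = F × 2 = 70.3671 × 2 = 140.734 kN·m.
A normal force at the bottom, 3 m from the hinge, must supply this moment: P = 140.734/3 = 46.9113 kN.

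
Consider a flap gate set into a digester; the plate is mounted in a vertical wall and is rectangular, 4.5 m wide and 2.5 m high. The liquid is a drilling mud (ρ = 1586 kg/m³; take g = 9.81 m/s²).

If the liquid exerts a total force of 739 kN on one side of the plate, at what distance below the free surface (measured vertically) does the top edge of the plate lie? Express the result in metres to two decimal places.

d_top ≈ 2.97 m

γ = ρg = 1586 × 9.81 / 1000 = 15.55866 kN/m³.
A = 4.5 × 2.5 = 11.25 m².
From F = γ·h_c·A, the centroid depth is h_c = 739/(15.55866 × 11.25) = 4.22201 m.
The centroid lies 2.5/2 = 1.25 m below the top edge, so the top edge sits at h_top = 4.22201 − 1.25 = 2.97201 m below the surface.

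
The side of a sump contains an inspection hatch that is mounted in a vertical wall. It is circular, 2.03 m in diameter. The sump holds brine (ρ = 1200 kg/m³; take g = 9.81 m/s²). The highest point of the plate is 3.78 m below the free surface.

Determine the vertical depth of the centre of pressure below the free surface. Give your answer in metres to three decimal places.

h_p = 4.849 m

γ = ρg = 1200 × 9.81 / 1000 = 11.772 kN/m³.
The centroid is at the centre, 1.015 m below the top of the plate, so the centroid depth is h_c = 3.78 + 1.015 = 4.795 m.
A = π(1.015)² = 3.23655 m².
Resultant F = γ·h_c·A = 11.772 × 4.795 × 3.23655 = 182.693 kN.
I_c = πr⁴/4 = π × 1.015⁴/4 = 0.833593 m⁴.
Centre of pressure: y_p = y_c + I_c/(y_c·A) = 4.795 + 0.833593/(4.795 × 3.23655) = 4.795 + 0.0537135 = 4.84871 m along the plane.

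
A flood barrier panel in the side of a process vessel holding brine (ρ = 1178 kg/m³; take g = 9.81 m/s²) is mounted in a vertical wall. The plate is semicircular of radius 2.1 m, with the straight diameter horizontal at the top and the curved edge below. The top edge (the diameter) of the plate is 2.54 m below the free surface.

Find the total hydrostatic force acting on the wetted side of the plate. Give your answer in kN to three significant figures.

F ≈ 275 kN

γ = ρg = 1178 × 9.81 / 1000 = 11.55618 kN/m³.
The centroid of a semicircle lies 4r/(3π) = 0.891268 m from the diameter, here below the top edge, so the centroid depth is h_c = 2.54 + 0.891268 = 3.43127 m.
A = πr²/2 = π × 2.1²/2 = 6.92721 m².
Resultant F = γ·h_c·A = 11.55618 × 3.43127 × 6.92721 = 274.68 kN.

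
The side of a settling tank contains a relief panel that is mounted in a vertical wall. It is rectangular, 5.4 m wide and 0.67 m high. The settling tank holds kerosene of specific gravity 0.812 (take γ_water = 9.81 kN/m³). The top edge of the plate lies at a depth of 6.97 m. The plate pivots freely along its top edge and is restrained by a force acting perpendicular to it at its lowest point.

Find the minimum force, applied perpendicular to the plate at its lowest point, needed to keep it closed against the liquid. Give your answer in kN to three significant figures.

γ = 0.812 × 9.81 = 7.96572 kN/m³.
The centroid lies 0.67/2 = 0.335 m below the top edge, so the centroid depth is h_c = 6.97 + 0.335 = 7.305 m.
A = 5.4 × 0.67 = 3.618 m².
Resultant F = γ·h_c·A = 7.96572 × 7.305 × 3.618 = 210.53 kN.
I_c = b·h³/12 = 5.4 × 0.67³/12 = 0.135343 m⁴.
Centre of pressure: y_p = y_c + I_c/(y_c·A) = 7.305 + 0.135343/(7.305 × 3.618) = 7.305 + 0.00512091 = 7.31012 m along the plane.
The resultant acts 0.335 + 0.00512091 = 0.340121 m (along the plate) below the hinge at the top edge, so the moment about the hinge is M = F × 0.340121 = 210.53 × 0.340121 = 71.6057 kN·m.
A normal force at the bottom, 0.67 m from the hinge, must supply this moment: P = 71.6057/0.67 = 106.874 kN.

P ≈ 107 kN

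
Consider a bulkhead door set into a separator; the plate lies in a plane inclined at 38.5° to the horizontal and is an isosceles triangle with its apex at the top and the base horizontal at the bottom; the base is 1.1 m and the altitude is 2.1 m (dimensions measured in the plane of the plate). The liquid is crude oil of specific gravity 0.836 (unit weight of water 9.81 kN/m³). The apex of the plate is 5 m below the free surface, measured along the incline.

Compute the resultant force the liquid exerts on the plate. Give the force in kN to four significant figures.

γ = 0.836 × 9.81 = 8.20116 kN/m³.
Let θ = 38.5° be the plate's angle to the horizontal; measure y along the incline from where the plane meets the free surface. Vertical depth h = y·sinθ with sinθ = 0.622515.
With the apex up, the centroid sits 2h/3 = 2 × 2.1/3 = 1.4 m below the apex, so y_c = 5 + 1.4 = 6.4 m and h_c = 6.4 × 0.622515 = 3.9841 m.
A = ½ × 1.1 × 2.1 = 1.155 m².
Resultant F = γ·h_c·A = 8.20116 × 3.9841 × 1.155 = 37.7387 kN.

F ≈ 37.74 kN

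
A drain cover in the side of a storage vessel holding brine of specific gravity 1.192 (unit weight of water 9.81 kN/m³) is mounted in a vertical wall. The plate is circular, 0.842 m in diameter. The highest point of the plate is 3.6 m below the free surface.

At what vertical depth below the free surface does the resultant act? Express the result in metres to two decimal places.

γ = 1.192 × 9.81 = 11.69352 kN/m³.
The centroid is at the centre, 0.421 m below the top of the plate, so the centroid depth is h_c = 3.6 + 0.421 = 4.021 m.
A = π(0.421)² = 0.556819 m².
Resultant F = γ·h_c·A = 11.69352 × 4.021 × 0.556819 = 26.1814 kN.
I_c = πr⁴/4 = π × 0.421⁴/4 = 0.0246728 m⁴.
Centre of pressure: y_p = y_c + I_c/(y_c·A) = 4.021 + 0.0246728/(4.021 × 0.556819) = 4.021 + 0.0110197 = 4.03202 m along the plane.

h_p = 4.03 m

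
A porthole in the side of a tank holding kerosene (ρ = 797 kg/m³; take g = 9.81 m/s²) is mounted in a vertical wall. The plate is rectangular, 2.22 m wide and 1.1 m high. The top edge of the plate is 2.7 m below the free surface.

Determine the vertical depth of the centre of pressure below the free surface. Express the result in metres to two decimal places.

γ = ρg = 797 × 9.81 / 1000 = 7.81857 kN/m³.
The centroid lies 1.1/2 = 0.55 m below the top edge, so the centroid depth is h_c = 2.7 + 0.55 = 3.25 m.
A = 2.22 × 1.1 = 2.442 m².
Resultant F = γ·h_c·A = 7.81857 × 3.25 × 2.442 = 62.0521 kN.
I_c = b·h³/12 = 2.22 × 1.1³/12 = 0.246235 m⁴.
Centre of pressure: y_p = y_c + I_c/(y_c·A) = 3.25 + 0.246235/(3.25 × 2.442) = 3.25 + 0.0310256 = 3.28103 m along the plane.

h_p = 3.28 m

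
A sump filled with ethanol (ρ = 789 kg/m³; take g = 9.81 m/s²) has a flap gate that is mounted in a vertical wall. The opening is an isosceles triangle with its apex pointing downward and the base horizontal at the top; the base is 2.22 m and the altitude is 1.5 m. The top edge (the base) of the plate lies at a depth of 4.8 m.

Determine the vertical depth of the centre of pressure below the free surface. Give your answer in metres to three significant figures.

γ = ρg = 789 × 9.81 / 1000 = 7.74009 kN/m³.
With the apex down, the centroid sits h/3 = 1.5/3 = 0.5 m below the base (the top edge), so the centroid depth is h_c = 4.8 + 0.5 = 5.3 m.
A = ½ × 2.22 × 1.5 = 1.665 m².
Resultant F = γ·h_c·A = 7.74009 × 5.3 × 1.665 = 68.3024 kN.
I_c = b·h³/36 = 2.22 × 1.5³/36 = 0.208125 m⁴.
Centre of pressure: y_p = y_c + I_c/(y_c·A) = 5.3 + 0.208125/(5.3 × 1.665) = 5.3 + 0.0235849 = 5.32358 m along the plane.

h_p = 5.32 m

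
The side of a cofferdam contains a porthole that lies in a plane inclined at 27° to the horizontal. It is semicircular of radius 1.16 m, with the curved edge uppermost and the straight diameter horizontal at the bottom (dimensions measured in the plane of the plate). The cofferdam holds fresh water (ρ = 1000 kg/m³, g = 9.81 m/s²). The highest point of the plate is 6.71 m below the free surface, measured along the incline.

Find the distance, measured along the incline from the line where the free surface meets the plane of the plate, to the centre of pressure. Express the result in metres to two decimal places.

γ = ρg = 1000 × 9.81 = 9810 N/m³ = 9.81 kN/m³.
Let θ = 27° be the plate's angle to the horizontal; measure y along the incline from where the plane meets the free surface. Vertical depth h = y·sinθ with sinθ = 0.453990.
The centroid lies 4r/(3π) = 0.492319 m above the diameter, so r − 4r/(3π) = 1.16 − 0.492319 = 0.667681 m below the topmost point, so y_c = 6.71 + 0.667681 = 7.37768 m and h_c = 7.37768 × 0.453990 = 3.34939 m.
A = πr²/2 = π × 1.16²/2 = 2.11366 m².
Resultant F = γ·h_c·A = 9.81 × 3.34939 × 2.11366 = 69.4496 kN.
I_c = (π/8 − 8/(9π))·r⁴ = 0.109757 × 1.16⁴ = 0.19873 m⁴.
Centre of pressure: y_p = y_c + I_c/(y_c·A) = 7.37768 + 0.19873/(7.37768 × 2.11366) = 7.37768 + 0.0127441 = 7.39042 m along the plane.

y_p = 7.39 m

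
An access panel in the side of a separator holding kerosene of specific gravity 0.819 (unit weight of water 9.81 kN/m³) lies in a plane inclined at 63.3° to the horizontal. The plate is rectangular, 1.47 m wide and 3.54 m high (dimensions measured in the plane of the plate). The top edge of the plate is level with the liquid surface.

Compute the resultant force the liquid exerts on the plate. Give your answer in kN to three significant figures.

F ≈ 66.1 kN

γ = 0.819 × 9.81 = 8.03439 kN/m³.
Let θ = 63.3° be the plate's angle to the horizontal; measure y along the incline from where the plane meets the free surface. Vertical depth h = y·sinθ with sinθ = 0.893371.
The centroid lies 3.54/2 = 1.77 m below the top edge, so y_c = 1.77 m and h_c = 1.77 × 0.893371 = 1.58127 m.
A = 1.47 × 3.54 = 5.2038 m².
Resultant F = γ·h_c·A = 8.03439 × 1.58127 × 5.2038 = 66.1119 kN.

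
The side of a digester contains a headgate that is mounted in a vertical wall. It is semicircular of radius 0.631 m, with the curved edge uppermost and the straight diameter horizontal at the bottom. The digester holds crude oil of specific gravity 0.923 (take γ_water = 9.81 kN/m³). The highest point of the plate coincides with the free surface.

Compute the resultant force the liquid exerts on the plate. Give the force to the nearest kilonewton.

F ≈ 2 kN

γ = 0.923 × 9.81 = 9.05463 kN/m³.
The centroid lies 4r/(3π) = 0.267805 m above the diameter, so r − 4r/(3π) = 0.631 − 0.267805 = 0.363195 m below the topmost point, so the centroid depth is h_c = 0.363195 m.
A = πr²/2 = π × 0.631²/2 = 0.62543 m².
Resultant F = γ·h_c·A = 9.05463 × 0.363195 × 0.62543 = 2.05679 kN.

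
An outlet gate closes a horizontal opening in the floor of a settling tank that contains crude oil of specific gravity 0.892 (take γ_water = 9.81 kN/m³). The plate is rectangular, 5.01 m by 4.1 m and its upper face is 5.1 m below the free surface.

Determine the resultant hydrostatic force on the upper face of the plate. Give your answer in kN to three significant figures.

γ = 0.892 × 9.81 = 8.75052 kN/m³.
The plate is horizontal, so pressure is uniform at p = γ·h = 8.75052 × 5.1 = 44.6277 kN/m².
A = 5.01 × 4.1 = 20.541 m².
F = p·A = 44.6277 × 20.541 = 916.698 kN.

F ≈ 917 kN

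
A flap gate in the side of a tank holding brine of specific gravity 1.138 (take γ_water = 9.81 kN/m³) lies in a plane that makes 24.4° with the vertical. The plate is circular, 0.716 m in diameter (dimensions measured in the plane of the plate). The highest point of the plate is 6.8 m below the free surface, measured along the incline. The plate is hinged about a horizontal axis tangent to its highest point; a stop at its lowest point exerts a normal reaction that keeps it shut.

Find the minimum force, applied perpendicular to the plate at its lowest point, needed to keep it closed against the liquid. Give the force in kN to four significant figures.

γ = 1.138 × 9.81 = 11.16378 kN/m³.
The plate makes 24.4° with the vertical, i.e. θ = 90° − 24.4° = 65.6° to the horizontal. Measuring y along the incline from the free-surface line, vertical depth h = y·sinθ with sinθ = 0.910684.
The centroid is at the centre, 0.358 m below the top of the plate, so y_c = 6.8 + 0.358 = 7.158 m and h_c = 7.158 × 0.910684 = 6.51868 m.
A = π(0.358)² = 0.402639 m².
Resultant F = γ·h_c·A = 11.16378 × 6.51868 × 0.402639 = 29.3013 kN.
I_c = πr⁴/4 = π × 0.358⁴/4 = 0.012901 m⁴.
Centre of pressure: y_p = y_c + I_c/(y_c·A) = 7.158 + 0.012901/(7.158 × 0.402639) = 7.158 + 0.00447627 = 7.16248 m along the plane.
The resultant acts 0.358 + 0.00447627 = 0.362476 m (along the plate) below the hinge at the top edge, so the moment about the hinge is M = F × 0.362476 = 29.3013 × 0.362476 = 10.621 kN·m.
A normal force at the bottom, 0.716 m from the hinge, must supply this moment: P = 10.621/0.716 = 14.8338 kN.

P ≈ 14.83 kN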